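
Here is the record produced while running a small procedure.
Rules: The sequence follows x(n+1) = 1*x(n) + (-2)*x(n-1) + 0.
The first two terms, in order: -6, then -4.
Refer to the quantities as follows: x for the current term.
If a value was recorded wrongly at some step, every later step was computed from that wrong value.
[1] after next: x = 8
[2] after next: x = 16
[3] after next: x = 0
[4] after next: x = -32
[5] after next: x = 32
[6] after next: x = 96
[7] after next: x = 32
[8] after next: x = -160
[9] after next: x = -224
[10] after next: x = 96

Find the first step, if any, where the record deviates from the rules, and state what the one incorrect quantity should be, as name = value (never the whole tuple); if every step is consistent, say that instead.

Step 1: x = 1*(-4) + (-2)*(-6) + (0) = 8 — verified.
Step 2: x = 1*(8) + (-2)*(-4) + (0) = 16 — matches.
Step 3: x = 1*(16) + (-2)*(8) + (0) = 0 — no discrepancy.
Step 4: x = 1*(0) + (-2)*(16) + (0) = -32 — matches.
Step 5: x = 1*(-32) + (-2)*(0) + (0) = -32 — the recorded entry deviates here.
First incorrect step: 5; the correct value is x = -32.

step 5, x = -32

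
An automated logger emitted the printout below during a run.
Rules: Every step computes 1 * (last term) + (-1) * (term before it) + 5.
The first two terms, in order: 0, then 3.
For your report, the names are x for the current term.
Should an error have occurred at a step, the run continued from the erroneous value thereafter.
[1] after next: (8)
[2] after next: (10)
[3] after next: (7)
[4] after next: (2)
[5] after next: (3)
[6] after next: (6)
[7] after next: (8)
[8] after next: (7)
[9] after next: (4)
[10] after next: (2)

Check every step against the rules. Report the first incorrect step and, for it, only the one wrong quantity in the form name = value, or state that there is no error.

step 5, x = 0

Recomputing the run from the initial state:
step 1: x = 8
step 2: x = 10
step 3: x = 7
step 4: x = 2
step 5: x = 0
step 6: x = 3
step 7: x = 8
step 8: x = 10
step 9: x = 7
step 10: x = 2
The first disagreement with the printout is at step 5, where the value should be x = 0.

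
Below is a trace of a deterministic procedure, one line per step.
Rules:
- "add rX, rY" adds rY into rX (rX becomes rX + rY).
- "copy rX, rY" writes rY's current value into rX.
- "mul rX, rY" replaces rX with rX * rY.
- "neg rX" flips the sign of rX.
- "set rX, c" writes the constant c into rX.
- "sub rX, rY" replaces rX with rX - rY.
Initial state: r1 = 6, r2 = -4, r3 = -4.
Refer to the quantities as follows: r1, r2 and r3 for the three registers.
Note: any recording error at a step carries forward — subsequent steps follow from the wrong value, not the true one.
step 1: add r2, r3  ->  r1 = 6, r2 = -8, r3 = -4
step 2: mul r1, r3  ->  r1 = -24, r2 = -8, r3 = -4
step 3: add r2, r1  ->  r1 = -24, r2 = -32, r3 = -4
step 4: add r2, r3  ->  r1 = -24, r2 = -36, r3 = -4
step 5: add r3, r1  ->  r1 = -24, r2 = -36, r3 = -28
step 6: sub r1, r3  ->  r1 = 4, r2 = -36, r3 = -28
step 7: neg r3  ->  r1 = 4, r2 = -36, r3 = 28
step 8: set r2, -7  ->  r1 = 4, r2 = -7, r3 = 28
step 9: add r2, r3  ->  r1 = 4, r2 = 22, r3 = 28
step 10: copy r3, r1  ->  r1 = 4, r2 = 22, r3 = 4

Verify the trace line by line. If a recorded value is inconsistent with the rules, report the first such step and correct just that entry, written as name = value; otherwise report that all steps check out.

step 9, r2 = 21

Recomputing the run from the initial state:
step 1: r1 = 6, r2 = -8, r3 = -4
step 2: r1 = -24, r2 = -8, r3 = -4
step 3: r1 = -24, r2 = -32, r3 = -4
step 4: r1 = -24, r2 = -36, r3 = -4
step 5: r1 = -24, r2 = -36, r3 = -28
step 6: r1 = 4, r2 = -36, r3 = -28
step 7: r1 = 4, r2 = -36, r3 = 28
step 8: r1 = 4, r2 = -7, r3 = 28
step 9: r1 = 4, r2 = 21, r3 = 28
step 10: r1 = 4, r2 = 21, r3 = 4
The first disagreement with the trace is at step 9, where the value should be r2 = 21.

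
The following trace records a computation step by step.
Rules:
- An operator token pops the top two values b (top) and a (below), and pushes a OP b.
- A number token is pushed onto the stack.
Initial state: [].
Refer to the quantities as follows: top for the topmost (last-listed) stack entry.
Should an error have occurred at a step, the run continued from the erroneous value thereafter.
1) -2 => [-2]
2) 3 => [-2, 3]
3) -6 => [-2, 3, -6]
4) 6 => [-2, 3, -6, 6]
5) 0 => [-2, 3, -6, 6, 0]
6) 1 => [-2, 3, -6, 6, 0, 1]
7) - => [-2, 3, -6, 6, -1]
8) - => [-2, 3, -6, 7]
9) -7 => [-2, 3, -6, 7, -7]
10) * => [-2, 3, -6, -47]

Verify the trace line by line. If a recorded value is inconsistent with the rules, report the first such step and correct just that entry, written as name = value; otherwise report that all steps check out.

step 10, top = -49

Recomputing the run from the initial state:
step 1: [-2]
step 2: [-2, 3]
step 3: [-2, 3, -6]
step 4: [-2, 3, -6, 6]
step 5: [-2, 3, -6, 6, 0]
step 6: [-2, 3, -6, 6, 0, 1]
step 7: [-2, 3, -6, 6, -1]
step 8: [-2, 3, -6, 7]
step 9: [-2, 3, -6, 7, -7]
step 10: [-2, 3, -6, -49]
The first disagreement with the trace is at step 10, where the value should be top = -49.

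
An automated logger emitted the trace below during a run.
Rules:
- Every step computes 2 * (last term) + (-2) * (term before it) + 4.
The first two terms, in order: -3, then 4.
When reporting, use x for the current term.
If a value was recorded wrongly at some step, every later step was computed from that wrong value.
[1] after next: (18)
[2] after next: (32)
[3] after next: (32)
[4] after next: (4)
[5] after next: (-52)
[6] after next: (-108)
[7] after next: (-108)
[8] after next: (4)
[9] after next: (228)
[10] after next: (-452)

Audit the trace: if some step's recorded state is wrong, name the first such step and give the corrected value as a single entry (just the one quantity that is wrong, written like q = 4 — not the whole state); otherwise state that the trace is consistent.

step 10, x = 452

Recomputing the run from the initial state:
step 1: x = 18
step 2: x = 32
step 3: x = 32
step 4: x = 4
step 5: x = -52
step 6: x = -108
step 7: x = -108
step 8: x = 4
step 9: x = 228
step 10: x = 452
The first disagreement with the trace is at step 10, where the value should be x = 452.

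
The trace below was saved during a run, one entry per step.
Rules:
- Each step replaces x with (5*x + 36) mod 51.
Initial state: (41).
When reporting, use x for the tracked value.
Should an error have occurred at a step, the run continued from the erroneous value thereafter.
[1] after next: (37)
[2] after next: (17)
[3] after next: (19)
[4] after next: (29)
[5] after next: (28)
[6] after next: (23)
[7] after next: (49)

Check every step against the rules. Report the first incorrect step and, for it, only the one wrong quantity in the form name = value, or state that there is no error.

no error

Recomputing the run from the initial state:
step 1: x = 37
step 2: x = 17
step 3: x = 19
step 4: x = 29
step 5: x = 28
step 6: x = 23
step 7: x = 49
This matches the trace at every step.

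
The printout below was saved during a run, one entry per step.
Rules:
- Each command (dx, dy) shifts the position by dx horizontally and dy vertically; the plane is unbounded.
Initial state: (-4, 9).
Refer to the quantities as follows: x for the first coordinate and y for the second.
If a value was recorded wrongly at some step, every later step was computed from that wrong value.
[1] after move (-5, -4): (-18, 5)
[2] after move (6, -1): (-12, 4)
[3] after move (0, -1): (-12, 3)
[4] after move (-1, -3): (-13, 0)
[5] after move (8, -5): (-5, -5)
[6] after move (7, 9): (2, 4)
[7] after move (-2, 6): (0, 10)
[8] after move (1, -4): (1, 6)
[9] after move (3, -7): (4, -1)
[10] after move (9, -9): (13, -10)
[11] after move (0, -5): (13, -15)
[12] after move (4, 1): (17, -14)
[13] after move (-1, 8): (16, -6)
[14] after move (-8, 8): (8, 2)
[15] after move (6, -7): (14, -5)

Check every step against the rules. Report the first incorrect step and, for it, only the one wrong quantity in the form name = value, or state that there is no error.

1. x = -4 + (-5) = -9, y = 9 + (-4) = 5 (first mismatch against the printout)
First deviation found at step 1; the corrected entry is x = -9.

step 1, x = -9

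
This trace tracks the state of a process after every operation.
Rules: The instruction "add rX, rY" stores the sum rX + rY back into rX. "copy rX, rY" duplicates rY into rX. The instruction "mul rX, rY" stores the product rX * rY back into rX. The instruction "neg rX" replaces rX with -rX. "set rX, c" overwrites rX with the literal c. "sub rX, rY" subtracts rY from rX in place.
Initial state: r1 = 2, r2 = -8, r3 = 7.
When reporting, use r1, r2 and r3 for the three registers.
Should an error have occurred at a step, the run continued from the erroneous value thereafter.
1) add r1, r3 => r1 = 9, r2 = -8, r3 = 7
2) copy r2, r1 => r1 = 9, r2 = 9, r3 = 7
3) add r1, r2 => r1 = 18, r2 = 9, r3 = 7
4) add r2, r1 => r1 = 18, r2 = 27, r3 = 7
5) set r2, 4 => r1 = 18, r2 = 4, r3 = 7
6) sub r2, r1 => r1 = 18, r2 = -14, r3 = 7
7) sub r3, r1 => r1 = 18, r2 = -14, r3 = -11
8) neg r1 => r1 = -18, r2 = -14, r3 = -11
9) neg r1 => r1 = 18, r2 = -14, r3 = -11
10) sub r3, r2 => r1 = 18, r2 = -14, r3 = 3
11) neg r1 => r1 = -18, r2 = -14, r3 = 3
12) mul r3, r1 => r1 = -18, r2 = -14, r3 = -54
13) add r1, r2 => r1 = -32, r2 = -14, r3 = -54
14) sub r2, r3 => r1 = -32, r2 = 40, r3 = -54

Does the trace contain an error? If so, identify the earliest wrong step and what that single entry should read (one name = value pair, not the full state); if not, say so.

no error

Step 1: r1 = 2 + 7 = 9 — consistent with the trace.
Step 2: r2 = 9 — in agreement.
Step 3: r1 = 9 + 9 = 18 — no discrepancy.
Step 4: r2 = 9 + 18 = 27 — consistent with the trace.
Step 5: r2 = 4 — confirmed correct.
Step 6: r2 = 4 - 18 = -14 — in agreement.
Step 7: r3 = 7 - 18 = -11 — no discrepancy.
Step 8: r1 = -(18) = -18 — verified.
Step 9: r1 = -(-18) = 18 — in agreement.
Step 10: r3 = -11 - -14 = 3 — checks out.
Step 11: r1 = -(18) = -18 — no discrepancy.
Step 12: r3 = 3 * -18 = -54 — agrees with the trace.
Step 13: r1 = -18 + -14 = -32 — no discrepancy.
Step 14: r2 = -14 - -54 = 40 — same as recorded.
Nothing is out of place; the run is error-free.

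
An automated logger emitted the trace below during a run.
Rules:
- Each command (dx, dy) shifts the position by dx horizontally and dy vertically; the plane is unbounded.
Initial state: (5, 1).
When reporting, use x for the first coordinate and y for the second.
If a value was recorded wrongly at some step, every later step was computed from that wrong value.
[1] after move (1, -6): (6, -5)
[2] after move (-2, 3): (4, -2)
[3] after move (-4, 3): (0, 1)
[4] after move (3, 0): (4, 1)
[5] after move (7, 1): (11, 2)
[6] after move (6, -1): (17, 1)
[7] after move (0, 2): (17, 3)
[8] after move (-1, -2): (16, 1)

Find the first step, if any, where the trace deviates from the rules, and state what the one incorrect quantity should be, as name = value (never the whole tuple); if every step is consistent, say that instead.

step 4, x = 3

Recomputing the run from the initial state:
step 1: x = 6, y = -5
step 2: x = 4, y = -2
step 3: x = 0, y = 1
step 4: x = 3, y = 1
step 5: x = 10, y = 2
step 6: x = 16, y = 1
step 7: x = 16, y = 3
step 8: x = 15, y = 1
The first disagreement with the trace is at step 4, where the value should be x = 3.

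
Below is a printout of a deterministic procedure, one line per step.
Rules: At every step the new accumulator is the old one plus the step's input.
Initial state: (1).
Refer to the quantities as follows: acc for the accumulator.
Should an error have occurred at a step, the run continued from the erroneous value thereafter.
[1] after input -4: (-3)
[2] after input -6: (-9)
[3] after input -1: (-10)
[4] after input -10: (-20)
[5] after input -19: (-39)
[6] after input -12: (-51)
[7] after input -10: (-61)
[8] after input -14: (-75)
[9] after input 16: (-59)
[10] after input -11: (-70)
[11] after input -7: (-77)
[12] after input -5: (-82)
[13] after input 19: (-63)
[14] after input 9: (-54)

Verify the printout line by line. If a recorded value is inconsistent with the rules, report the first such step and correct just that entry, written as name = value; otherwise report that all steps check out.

Recomputing the run from the initial state:
step 1: acc = -3
step 2: acc = -9
step 3: acc = -10
step 4: acc = -20
step 5: acc = -39
step 6: acc = -51
step 7: acc = -61
step 8: acc = -75
step 9: acc = -59
step 10: acc = -70
step 11: acc = -77
step 12: acc = -82
step 13: acc = -63
step 14: acc = -54
This matches the printout at every step.

no error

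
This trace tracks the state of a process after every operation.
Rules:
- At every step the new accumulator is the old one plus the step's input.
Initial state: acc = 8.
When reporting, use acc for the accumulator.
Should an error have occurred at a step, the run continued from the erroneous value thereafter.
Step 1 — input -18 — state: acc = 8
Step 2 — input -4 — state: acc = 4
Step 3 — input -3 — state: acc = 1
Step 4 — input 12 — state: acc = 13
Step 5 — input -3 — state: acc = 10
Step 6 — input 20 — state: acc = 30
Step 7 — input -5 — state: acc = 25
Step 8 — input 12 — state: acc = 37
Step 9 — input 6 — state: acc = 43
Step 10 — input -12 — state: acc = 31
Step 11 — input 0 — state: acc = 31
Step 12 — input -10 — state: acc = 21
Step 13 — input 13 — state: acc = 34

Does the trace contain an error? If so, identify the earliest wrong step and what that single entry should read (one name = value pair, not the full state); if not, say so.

Recomputing the run from the initial state:
step 1: acc = -10
step 2: acc = -14
step 3: acc = -17
step 4: acc = -5
step 5: acc = -8
step 6: acc = 12
step 7: acc = 7
step 8: acc = 19
step 9: acc = 25
step 10: acc = 13
step 11: acc = 13
step 12: acc = 3
step 13: acc = 16
The first disagreement with the trace is at step 1, where the value should be acc = -10.

step 1, acc = -10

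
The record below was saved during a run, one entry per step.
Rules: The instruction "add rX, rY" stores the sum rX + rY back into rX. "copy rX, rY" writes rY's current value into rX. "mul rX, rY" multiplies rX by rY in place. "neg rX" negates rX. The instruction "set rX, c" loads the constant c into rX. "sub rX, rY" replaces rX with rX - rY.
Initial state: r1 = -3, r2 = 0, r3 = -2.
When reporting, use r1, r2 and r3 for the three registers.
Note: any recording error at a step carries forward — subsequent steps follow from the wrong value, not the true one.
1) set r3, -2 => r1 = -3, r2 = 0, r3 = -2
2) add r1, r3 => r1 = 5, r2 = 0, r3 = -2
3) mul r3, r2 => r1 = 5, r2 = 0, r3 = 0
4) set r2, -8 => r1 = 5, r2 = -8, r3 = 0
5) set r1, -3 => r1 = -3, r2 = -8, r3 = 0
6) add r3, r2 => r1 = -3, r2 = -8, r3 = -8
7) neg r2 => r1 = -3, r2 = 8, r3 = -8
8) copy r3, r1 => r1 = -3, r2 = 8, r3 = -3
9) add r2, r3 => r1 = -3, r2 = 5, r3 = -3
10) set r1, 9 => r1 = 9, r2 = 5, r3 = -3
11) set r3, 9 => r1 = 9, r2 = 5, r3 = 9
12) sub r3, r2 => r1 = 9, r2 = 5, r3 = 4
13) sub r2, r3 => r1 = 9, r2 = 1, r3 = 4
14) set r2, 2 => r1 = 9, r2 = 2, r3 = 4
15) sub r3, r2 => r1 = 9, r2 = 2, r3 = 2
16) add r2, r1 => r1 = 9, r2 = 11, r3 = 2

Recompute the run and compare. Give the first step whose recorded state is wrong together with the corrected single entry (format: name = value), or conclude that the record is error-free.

step 2, r1 = -5

1. r3 = -2 (no discrepancy)
2. r1 = -3 + -2 = -5 (the entry is off here)
First deviation found at step 2; the corrected entry is r1 = -5.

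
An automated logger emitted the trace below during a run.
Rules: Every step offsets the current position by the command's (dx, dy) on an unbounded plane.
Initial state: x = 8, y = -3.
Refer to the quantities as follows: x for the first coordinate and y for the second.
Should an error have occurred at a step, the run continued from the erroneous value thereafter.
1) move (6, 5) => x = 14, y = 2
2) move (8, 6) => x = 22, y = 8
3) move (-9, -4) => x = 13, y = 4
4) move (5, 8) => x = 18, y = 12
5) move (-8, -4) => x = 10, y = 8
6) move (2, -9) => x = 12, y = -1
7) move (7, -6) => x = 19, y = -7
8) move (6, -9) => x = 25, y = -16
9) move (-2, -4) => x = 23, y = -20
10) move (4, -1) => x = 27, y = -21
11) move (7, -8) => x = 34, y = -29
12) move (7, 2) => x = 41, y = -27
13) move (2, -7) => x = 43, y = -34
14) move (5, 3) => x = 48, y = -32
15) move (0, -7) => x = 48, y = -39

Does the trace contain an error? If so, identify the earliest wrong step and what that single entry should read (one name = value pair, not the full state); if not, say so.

1. x = 8 + (6) = 14, y = -3 + (5) = 2 (same as recorded)
2. x = 14 + (8) = 22, y = 2 + (6) = 8 (no discrepancy)
3. x = 22 + (-9) = 13, y = 8 + (-4) = 4 (confirmed correct)
4. x = 13 + (5) = 18, y = 4 + (8) = 12 (exactly as logged)
5. x = 18 + (-8) = 10, y = 12 + (-4) = 8 (agrees with the trace)
6. x = 10 + (2) = 12, y = 8 + (-9) = -1 (checks out)
7. x = 12 + (7) = 19, y = -1 + (-6) = -7 (verified)
8. x = 19 + (6) = 25, y = -7 + (-9) = -16 (no discrepancy)
9. x = 25 + (-2) = 23, y = -16 + (-4) = -20 (no discrepancy)
10. x = 23 + (4) = 27, y = -20 + (-1) = -21 (same as recorded)
11. x = 27 + (7) = 34, y = -21 + (-8) = -29 (confirmed correct)
12. x = 34 + (7) = 41, y = -29 + (2) = -27 (same as recorded)
13. x = 41 + (2) = 43, y = -27 + (-7) = -34 (same as recorded)
14. x = 43 + (5) = 48, y = -34 + (3) = -31 (first mismatch against the trace)
Conclusion: step 14 carries the first error; the entry should be y = -31.

step 14, y = -31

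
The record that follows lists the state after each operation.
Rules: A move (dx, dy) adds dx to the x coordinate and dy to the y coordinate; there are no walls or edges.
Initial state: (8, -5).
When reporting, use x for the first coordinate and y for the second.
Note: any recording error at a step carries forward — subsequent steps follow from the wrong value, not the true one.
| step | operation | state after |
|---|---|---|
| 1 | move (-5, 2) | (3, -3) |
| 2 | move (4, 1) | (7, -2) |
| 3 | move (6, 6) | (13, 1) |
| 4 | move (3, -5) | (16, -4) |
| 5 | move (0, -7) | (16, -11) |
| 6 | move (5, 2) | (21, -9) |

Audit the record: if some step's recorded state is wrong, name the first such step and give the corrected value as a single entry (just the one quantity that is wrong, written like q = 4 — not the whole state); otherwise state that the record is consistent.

step 3, y = 4

Recomputing the run from the initial state:
step 1: x = 3, y = -3
step 2: x = 7, y = -2
step 3: x = 13, y = 4
step 4: x = 16, y = -1
step 5: x = 16, y = -8
step 6: x = 21, y = -6
The first disagreement with the record is at step 3, where the value should be y = 4.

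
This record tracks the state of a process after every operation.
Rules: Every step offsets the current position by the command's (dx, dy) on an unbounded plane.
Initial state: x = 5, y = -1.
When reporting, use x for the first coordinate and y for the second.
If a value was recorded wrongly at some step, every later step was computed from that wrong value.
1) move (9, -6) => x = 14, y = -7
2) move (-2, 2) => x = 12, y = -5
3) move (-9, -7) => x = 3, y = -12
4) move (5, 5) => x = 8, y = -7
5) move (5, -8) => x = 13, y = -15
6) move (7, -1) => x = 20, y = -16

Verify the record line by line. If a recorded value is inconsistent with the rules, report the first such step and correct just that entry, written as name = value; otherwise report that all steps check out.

no error

1. x = 5 + (9) = 14, y = -1 + (-6) = -7 (no discrepancy)
2. x = 14 + (-2) = 12, y = -7 + (2) = -5 (verified)
3. x = 12 + (-9) = 3, y = -5 + (-7) = -12 (checks out)
4. x = 3 + (5) = 8, y = -12 + (5) = -7 (verified)
5. x = 8 + (5) = 13, y = -7 + (-8) = -15 (in agreement)
6. x = 13 + (7) = 20, y = -15 + (-1) = -16 (same as recorded)
Every step is consistent.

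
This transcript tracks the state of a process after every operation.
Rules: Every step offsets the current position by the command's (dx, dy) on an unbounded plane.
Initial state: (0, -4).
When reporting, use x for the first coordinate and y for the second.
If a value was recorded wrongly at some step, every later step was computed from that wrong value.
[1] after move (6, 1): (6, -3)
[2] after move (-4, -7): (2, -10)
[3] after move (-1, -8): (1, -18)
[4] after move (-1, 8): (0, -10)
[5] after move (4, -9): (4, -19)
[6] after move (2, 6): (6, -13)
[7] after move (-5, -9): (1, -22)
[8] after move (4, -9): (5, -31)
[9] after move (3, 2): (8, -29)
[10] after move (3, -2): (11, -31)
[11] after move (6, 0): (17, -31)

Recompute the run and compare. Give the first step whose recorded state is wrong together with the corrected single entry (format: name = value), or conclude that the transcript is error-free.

Step 1: x = 0 + (6) = 6, y = -4 + (1) = -3 — matches.
Step 2: x = 6 + (-4) = 2, y = -3 + (-7) = -10 — no discrepancy.
Step 3: x = 2 + (-1) = 1, y = -10 + (-8) = -18 — no discrepancy.
Step 4: x = 1 + (-1) = 0, y = -18 + (8) = -10 — exactly as logged.
Step 5: x = 0 + (4) = 4, y = -10 + (-9) = -19 — matches.
Step 6: x = 4 + (2) = 6, y = -19 + (6) = -13 — checks out.
Step 7: x = 6 + (-5) = 1, y = -13 + (-9) = -22 — agrees with the transcript.
Step 8: x = 1 + (4) = 5, y = -22 + (-9) = -31 — agrees with the transcript.
Step 9: x = 5 + (3) = 8, y = -31 + (2) = -29 — no discrepancy.
Step 10: x = 8 + (3) = 11, y = -29 + (-2) = -31 — checks out.
Step 11: x = 11 + (6) = 17, y = -31 + (0) = -31 — verified.
All steps check out; nothing to correct.

no error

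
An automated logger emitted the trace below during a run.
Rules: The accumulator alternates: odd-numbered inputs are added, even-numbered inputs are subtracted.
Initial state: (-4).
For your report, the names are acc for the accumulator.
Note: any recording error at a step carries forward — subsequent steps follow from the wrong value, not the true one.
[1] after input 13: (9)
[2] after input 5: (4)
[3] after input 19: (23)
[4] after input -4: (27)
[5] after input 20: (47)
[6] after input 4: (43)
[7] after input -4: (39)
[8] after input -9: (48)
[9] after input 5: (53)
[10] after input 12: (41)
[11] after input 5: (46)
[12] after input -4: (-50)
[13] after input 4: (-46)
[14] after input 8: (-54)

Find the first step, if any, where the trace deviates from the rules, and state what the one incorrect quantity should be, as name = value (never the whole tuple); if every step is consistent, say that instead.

1. acc = -4 + 13 = 9 (agrees with the trace)
2. acc = 9 - 5 = 4 (no discrepancy)
3. acc = 4 + 19 = 23 (agrees with the trace)
4. acc = 23 - -4 = 27 (exactly as logged)
5. acc = 27 + 20 = 47 (matches)
6. acc = 47 - 4 = 43 (confirmed correct)
7. acc = 43 + -4 = 39 (no discrepancy)
8. acc = 39 - -9 = 48 (matches)
9. acc = 48 + 5 = 53 (same as recorded)
10. acc = 53 - 12 = 41 (verified)
11. acc = 41 + 5 = 46 (confirmed correct)
12. acc = 46 - -4 = 50 (first mismatch against the trace)
Conclusion: step 12 carries the first error; the entry should be acc = 50.

step 12, acc = 50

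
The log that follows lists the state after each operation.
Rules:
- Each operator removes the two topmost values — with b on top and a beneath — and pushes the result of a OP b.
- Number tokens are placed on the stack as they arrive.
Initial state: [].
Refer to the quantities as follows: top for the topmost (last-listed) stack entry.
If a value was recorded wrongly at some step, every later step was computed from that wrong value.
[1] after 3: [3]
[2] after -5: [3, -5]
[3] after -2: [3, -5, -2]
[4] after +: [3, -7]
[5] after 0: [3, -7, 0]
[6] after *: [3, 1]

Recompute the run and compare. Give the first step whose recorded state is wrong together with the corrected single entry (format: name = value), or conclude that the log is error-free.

step 6, top = 0

step 1: push 3: top = 3 -> agrees with the log
step 2: push -5: top = -5 -> checks out
step 3: push -2: top = -2 -> checks out
step 4: -5 + -2 = -7 -> exactly as logged
step 5: push 0: top = 0 -> matches
step 6: -7 * 0 = 0 -> a discrepancy with the log
So the first discrepancy is step 6, where the right value is top = 0.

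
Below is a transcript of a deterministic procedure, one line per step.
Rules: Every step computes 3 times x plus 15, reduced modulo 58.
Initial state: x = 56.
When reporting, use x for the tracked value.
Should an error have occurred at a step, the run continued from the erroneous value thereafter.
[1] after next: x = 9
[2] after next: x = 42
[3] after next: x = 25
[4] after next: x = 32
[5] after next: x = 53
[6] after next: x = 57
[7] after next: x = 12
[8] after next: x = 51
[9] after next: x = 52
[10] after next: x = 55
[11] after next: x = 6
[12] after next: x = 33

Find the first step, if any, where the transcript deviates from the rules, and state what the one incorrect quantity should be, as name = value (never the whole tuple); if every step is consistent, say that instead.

Step 1: x = (3*56 + 15) mod 58 = 9 — consistent with the transcript.
Step 2: x = (3*9 + 15) mod 58 = 42 — exactly as logged.
Step 3: x = (3*42 + 15) mod 58 = 25 — agrees with the transcript.
Step 4: x = (3*25 + 15) mod 58 = 32 — consistent with the transcript.
Step 5: x = (3*32 + 15) mod 58 = 53 — verified.
Step 6: x = (3*53 + 15) mod 58 = 0 — the entry is off here.
Conclusion: step 6 carries the first error; the entry should be x = 0.

step 6, x = 0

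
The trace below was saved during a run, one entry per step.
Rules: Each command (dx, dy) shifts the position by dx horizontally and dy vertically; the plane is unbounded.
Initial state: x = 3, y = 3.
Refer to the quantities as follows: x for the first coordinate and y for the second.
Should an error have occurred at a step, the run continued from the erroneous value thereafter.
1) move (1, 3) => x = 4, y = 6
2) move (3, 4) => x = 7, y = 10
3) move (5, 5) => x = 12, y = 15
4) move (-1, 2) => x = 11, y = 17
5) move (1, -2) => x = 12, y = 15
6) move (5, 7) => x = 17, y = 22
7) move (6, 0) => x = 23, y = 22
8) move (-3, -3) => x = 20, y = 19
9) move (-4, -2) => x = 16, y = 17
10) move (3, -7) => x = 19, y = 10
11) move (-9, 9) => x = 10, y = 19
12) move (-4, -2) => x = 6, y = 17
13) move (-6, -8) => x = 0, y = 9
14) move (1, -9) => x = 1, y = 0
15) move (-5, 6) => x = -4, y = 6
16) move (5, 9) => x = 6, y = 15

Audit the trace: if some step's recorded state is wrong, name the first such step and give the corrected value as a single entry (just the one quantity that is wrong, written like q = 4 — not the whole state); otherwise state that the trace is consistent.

step 16, x = 1

step 1: x = 3 + (1) = 4, y = 3 + (3) = 6 -> exactly as logged
step 2: x = 4 + (3) = 7, y = 6 + (4) = 10 -> same as recorded
step 3: x = 7 + (5) = 12, y = 10 + (5) = 15 -> in agreement
step 4: x = 12 + (-1) = 11, y = 15 + (2) = 17 -> in agreement
step 5: x = 11 + (1) = 12, y = 17 + (-2) = 15 -> no discrepancy
step 6: x = 12 + (5) = 17, y = 15 + (7) = 22 -> agrees with the trace
step 7: x = 17 + (6) = 23, y = 22 + (0) = 22 -> confirmed correct
step 8: x = 23 + (-3) = 20, y = 22 + (-3) = 19 -> matches
step 9: x = 20 + (-4) = 16, y = 19 + (-2) = 17 -> confirmed correct
step 10: x = 16 + (3) = 19, y = 17 + (-7) = 10 -> consistent with the trace
step 11: x = 19 + (-9) = 10, y = 10 + (9) = 19 -> same as recorded
step 12: x = 10 + (-4) = 6, y = 19 + (-2) = 17 -> checks out
step 13: x = 6 + (-6) = 0, y = 17 + (-8) = 9 -> consistent with the trace
step 14: x = 0 + (1) = 1, y = 9 + (-9) = 0 -> no discrepancy
step 15: x = 1 + (-5) = -4, y = 0 + (6) = 6 -> agrees with the trace
step 16: x = -4 + (5) = 1, y = 6 + (9) = 15 -> the recorded entry deviates here
First incorrect step: 16; the correct value is x = 1.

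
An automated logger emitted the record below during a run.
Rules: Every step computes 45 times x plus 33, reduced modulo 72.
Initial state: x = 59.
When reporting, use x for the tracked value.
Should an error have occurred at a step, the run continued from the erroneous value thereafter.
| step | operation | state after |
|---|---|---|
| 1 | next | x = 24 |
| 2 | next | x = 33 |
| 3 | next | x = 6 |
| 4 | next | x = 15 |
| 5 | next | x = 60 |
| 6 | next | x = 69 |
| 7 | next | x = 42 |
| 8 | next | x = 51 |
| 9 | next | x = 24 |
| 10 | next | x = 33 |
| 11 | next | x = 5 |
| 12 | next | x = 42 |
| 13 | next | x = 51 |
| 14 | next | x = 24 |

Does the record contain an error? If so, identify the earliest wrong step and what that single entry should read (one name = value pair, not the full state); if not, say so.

step 11, x = 6

Recomputing the run from the initial state:
step 1: x = 24
step 2: x = 33
step 3: x = 6
step 4: x = 15
step 5: x = 60
step 6: x = 69
step 7: x = 42
step 8: x = 51
step 9: x = 24
step 10: x = 33
step 11: x = 6
step 12: x = 15
step 13: x = 60
step 14: x = 69
The first disagreement with the record is at step 11, where the value should be x = 6.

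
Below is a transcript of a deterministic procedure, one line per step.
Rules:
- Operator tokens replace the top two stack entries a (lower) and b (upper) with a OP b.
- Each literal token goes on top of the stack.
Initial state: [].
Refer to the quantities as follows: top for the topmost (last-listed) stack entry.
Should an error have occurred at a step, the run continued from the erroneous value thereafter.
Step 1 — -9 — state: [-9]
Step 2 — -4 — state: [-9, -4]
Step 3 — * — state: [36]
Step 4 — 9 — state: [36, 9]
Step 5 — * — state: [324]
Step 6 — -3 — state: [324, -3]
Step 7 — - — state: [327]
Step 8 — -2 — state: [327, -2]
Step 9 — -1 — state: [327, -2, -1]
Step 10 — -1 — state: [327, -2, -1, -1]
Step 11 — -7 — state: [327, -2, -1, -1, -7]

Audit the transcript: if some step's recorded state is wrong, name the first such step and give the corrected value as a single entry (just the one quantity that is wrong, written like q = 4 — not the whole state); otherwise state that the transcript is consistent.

no error

step 1: push -9: top = -9 -> no discrepancy
step 2: push -4: top = -4 -> in agreement
step 3: -9 * -4 = 36 -> confirmed correct
step 4: push 9: top = 9 -> in agreement
step 5: 36 * 9 = 324 -> confirmed correct
step 6: push -3: top = -3 -> exactly as logged
step 7: 324 - -3 = 327 -> no discrepancy
step 8: push -2: top = -2 -> exactly as logged
step 9: push -1: top = -1 -> matches
step 10: push -1: top = -1 -> in agreement
step 11: push -7: top = -7 -> checks out
Nothing is out of place; the run is error-free.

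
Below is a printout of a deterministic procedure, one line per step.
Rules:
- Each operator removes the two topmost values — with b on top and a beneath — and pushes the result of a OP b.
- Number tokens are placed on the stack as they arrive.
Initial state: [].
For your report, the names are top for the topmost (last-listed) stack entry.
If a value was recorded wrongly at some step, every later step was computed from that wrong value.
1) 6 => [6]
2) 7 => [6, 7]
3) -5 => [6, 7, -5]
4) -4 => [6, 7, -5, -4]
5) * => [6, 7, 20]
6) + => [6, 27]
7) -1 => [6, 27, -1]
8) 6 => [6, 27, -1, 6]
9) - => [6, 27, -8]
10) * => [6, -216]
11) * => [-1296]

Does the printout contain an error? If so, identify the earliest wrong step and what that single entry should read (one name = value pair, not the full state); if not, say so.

step 9, top = -7

step 1: push 6: top = 6 -> matches
step 2: push 7: top = 7 -> consistent with the printout
step 3: push -5: top = -5 -> checks out
step 4: push -4: top = -4 -> exactly as logged
step 5: -5 * -4 = 20 -> in agreement
step 6: 7 + 20 = 27 -> confirmed correct
step 7: push -1: top = -1 -> checks out
step 8: push 6: top = 6 -> verified
step 9: -1 - 6 = -7 -> a discrepancy with the printout
Step 9 is the first one off; corrected, top = -7.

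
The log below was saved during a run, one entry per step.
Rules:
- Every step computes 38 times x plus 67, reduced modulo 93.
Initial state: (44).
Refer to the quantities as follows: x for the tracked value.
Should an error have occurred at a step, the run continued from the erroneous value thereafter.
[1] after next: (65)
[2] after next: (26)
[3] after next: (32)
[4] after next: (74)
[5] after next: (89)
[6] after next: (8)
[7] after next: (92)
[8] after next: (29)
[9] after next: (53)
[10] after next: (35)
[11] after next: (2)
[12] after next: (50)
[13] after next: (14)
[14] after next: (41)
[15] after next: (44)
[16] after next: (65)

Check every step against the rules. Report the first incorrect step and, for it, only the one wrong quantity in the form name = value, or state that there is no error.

no error

Recomputing the run from the initial state:
step 1: x = 65
step 2: x = 26
step 3: x = 32
step 4: x = 74
step 5: x = 89
step 6: x = 8
step 7: x = 92
step 8: x = 29
step 9: x = 53
step 10: x = 35
step 11: x = 2
step 12: x = 50
step 13: x = 14
step 14: x = 41
step 15: x = 44
step 16: x = 65
This matches the log at every step.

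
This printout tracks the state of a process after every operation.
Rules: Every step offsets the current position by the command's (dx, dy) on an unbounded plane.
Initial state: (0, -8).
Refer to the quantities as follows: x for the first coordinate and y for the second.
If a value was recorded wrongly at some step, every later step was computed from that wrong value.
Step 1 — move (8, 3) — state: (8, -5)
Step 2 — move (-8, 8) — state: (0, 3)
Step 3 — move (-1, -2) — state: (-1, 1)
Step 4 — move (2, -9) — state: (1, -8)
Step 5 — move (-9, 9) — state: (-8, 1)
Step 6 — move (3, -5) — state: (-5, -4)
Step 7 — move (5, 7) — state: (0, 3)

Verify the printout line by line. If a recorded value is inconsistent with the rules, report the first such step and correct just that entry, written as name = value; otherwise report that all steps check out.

1. x = 0 + (8) = 8, y = -8 + (3) = -5 (same as recorded)
2. x = 8 + (-8) = 0, y = -5 + (8) = 3 (matches)
3. x = 0 + (-1) = -1, y = 3 + (-2) = 1 (agrees with the printout)
4. x = -1 + (2) = 1, y = 1 + (-9) = -8 (consistent with the printout)
5. x = 1 + (-9) = -8, y = -8 + (9) = 1 (agrees with the printout)
6. x = -8 + (3) = -5, y = 1 + (-5) = -4 (confirmed correct)
7. x = -5 + (5) = 0, y = -4 + (7) = 3 (confirmed correct)
The recomputation confirms every line.

no error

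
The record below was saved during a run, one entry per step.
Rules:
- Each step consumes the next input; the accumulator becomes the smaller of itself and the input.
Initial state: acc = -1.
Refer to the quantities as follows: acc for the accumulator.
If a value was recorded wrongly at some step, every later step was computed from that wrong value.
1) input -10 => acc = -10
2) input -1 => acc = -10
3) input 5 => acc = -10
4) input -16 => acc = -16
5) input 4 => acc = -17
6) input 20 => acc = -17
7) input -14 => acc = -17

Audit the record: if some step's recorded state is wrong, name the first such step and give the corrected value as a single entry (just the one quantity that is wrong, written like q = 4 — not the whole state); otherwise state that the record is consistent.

step 5, acc = -16

Recomputing the run from the initial state:
step 1: acc = -10
step 2: acc = -10
step 3: acc = -10
step 4: acc = -16
step 5: acc = -16
step 6: acc = -16
step 7: acc = -16
The first disagreement with the record is at step 5, where the value should be acc = -16.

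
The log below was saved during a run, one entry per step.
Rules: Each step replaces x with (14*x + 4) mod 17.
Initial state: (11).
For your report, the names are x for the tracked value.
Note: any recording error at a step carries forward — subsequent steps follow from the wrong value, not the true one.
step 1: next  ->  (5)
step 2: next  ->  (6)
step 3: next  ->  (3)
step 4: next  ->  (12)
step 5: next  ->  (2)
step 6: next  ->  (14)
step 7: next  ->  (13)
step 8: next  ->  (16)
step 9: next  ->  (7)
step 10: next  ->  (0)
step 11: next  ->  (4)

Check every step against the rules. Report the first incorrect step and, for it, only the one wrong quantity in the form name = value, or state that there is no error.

step 6, x = 15

1. x = (14*11 + 4) mod 17 = 5 (confirmed correct)
2. x = (14*5 + 4) mod 17 = 6 (in agreement)
3. x = (14*6 + 4) mod 17 = 3 (no discrepancy)
4. x = (14*3 + 4) mod 17 = 12 (confirmed correct)
5. x = (14*12 + 4) mod 17 = 2 (matches)
6. x = (14*2 + 4) mod 17 = 15 (the log disagrees here)
First incorrect step: 6; the correct value is x = 15.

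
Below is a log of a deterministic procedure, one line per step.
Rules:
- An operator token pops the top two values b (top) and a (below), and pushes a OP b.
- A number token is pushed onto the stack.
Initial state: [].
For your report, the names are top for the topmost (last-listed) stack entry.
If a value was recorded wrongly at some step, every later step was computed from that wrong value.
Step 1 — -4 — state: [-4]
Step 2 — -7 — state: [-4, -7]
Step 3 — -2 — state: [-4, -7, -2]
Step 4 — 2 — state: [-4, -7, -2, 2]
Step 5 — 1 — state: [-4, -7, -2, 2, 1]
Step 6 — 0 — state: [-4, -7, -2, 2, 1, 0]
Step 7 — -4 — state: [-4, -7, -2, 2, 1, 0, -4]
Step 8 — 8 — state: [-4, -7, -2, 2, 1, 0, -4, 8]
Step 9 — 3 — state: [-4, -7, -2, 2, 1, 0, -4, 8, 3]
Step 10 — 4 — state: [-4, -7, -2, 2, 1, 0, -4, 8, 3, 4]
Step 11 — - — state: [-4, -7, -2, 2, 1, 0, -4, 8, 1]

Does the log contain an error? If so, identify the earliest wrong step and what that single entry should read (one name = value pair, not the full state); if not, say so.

1. push -4: top = -4 (confirmed correct)
2. push -7: top = -7 (matches)
3. push -2: top = -2 (agrees with the log)
4. push 2: top = 2 (checks out)
5. push 1: top = 1 (same as recorded)
6. push 0: top = 0 (exactly as logged)
7. push -4: top = -4 (matches)
8. push 8: top = 8 (exactly as logged)
9. push 3: top = 3 (matches)
10. push 4: top = 4 (same as recorded)
11. 3 - 4 = -1 (the recorded entry deviates here)
So the first discrepancy is step 11, where the right value is top = -1.

step 11, top = -1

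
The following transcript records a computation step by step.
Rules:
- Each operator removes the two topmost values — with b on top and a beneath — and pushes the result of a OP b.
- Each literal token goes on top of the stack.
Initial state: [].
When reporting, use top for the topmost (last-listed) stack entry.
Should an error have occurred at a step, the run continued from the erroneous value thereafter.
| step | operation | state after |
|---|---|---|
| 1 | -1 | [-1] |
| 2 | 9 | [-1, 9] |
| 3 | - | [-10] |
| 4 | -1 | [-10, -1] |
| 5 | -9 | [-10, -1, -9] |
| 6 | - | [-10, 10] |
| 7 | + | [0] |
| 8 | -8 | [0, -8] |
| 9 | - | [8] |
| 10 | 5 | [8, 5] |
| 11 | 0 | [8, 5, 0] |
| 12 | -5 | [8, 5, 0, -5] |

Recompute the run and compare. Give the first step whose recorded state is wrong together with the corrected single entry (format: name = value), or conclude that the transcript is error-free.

1. push -1: top = -1 (confirmed correct)
2. push 9: top = 9 (matches)
3. -1 - 9 = -10 (confirmed correct)
4. push -1: top = -1 (exactly as logged)
5. push -9: top = -9 (no discrepancy)
6. -1 - -9 = 8 (the transcript has a different value)
The audit stops at step 6: the recorded entry is wrong and should be top = 8.

step 6, top = 8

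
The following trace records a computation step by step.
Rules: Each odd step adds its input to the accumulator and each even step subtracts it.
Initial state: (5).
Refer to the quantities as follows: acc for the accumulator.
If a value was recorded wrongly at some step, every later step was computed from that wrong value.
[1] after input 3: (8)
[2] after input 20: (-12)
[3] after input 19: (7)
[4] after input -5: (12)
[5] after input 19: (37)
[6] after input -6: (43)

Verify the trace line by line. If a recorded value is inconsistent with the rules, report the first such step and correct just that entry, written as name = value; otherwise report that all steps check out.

step 5, acc = 31

Recomputing the run from the initial state:
step 1: acc = 8
step 2: acc = -12
step 3: acc = 7
step 4: acc = 12
step 5: acc = 31
step 6: acc = 37
The first disagreement with the trace is at step 5, where the value should be acc = 31.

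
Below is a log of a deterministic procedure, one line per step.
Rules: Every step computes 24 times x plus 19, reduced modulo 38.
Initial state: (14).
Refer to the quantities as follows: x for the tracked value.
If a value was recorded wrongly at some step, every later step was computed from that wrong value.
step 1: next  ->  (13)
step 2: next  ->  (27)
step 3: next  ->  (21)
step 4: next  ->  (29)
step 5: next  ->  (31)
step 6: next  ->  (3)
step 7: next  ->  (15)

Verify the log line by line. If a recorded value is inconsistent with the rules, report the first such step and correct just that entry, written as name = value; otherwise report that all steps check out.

Recomputing the run from the initial state:
step 1: x = 13
step 2: x = 27
step 3: x = 21
step 4: x = 29
step 5: x = 31
step 6: x = 3
step 7: x = 15
This matches the log at every step.

no error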